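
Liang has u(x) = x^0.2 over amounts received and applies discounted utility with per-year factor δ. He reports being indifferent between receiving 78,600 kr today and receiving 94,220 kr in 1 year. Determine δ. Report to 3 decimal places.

δ ≈ 0.964

Equating discounted utilities: u(78600) = δ·u(94220) ⇒ δ = u(78600)/u(94220).
With u(x) = x^0.2: δ = 78600^0.2/94220^0.2 = (78600/94220)^0.2 = 0.96440.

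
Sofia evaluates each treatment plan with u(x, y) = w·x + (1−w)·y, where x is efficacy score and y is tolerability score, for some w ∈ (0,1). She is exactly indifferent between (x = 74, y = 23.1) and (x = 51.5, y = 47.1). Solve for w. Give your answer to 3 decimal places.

w = 0.516

Indifference: w·74 + (1−w)·23.1 = w·51.5 + (1−w)·47.1.
Rearranging, 22.5·w − 24·(1−w) = 0.
Hence w = 24/(22.5+24) = 24/46.5 = 0.516.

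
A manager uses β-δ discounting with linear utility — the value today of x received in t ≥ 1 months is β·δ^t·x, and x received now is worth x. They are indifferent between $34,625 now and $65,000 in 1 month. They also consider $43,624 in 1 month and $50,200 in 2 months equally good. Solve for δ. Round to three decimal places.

δ ≈ 0.869

The second indifference involves only future payoffs, so β cancels: β·δ^1·43624 = β·δ^2·50200, giving δ = 43624/50200 = 0.86900.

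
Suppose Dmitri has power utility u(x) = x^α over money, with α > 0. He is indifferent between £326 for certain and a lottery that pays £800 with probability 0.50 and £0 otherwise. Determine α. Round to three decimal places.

Since u(0) = 0, the lottery's EU is 0.50·800^α.
Indifference: 326^α = 0.50·800^α, so (326/800)^α = 0.50.
Take logs: α = ln 0.50 / ln(326/800) ≈ 0.77212.

α ≈ 0.772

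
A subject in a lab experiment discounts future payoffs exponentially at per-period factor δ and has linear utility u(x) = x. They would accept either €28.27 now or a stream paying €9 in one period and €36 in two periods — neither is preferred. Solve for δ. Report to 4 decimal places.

Present value of the stream is 9·δ + 36·δ². Indifference gives 9δ + 36δ² = 28.27.
That is, 36δ² + 9δ − 28.27 = 0, a quadratic in δ.
By the quadratic formula (taking the positive root), δ = (−9 + √4151.88) / 72 ≈ 0.7699.

δ ≈ 0.7699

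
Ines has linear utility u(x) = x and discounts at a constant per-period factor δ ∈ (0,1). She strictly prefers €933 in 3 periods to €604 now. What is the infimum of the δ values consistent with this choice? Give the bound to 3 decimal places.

The preference means 604 < δ^3·933.
Hence δ^3 > 604/933 = 0.64737, and x ↦ x^(1/3) is increasing on (0,∞).
δ > 0.64737^(1/3) = 0.865.

δ > 0.865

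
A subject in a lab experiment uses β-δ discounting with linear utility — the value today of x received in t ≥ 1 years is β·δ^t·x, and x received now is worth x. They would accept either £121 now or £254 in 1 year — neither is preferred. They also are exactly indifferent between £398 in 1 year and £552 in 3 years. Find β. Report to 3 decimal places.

β ≈ 0.561

Both payoffs in the second observation are in the future, so β drops out: δ^1·398 = δ^3·552 ⇒ δ^2 = 398/552 = 0.72101, so δ = 0.84913.
Substituting δ into 121 = β·δ·254: β = 121/(215.678) ≈ 0.561.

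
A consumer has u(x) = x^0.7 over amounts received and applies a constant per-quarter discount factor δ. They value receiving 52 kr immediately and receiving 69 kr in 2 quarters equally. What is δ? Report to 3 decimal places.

δ ≈ 0.906

Equating discounted utilities: u(52) = δ^2·u(69) ⇒ δ^2 = u(52)/u(69).
With u(x) = x^0.7: δ^2 = 52^0.7/69^0.7 = (52/69)^0.7 = 0.82037.
Taking the square root: δ = 0.82037^(1/2) ≈ 0.906.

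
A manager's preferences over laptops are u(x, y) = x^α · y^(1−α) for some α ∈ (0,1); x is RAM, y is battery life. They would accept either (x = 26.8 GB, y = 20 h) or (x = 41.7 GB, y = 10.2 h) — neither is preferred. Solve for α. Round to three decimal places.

α ≈ 0.604

Set the two utilities equal: 26.8^α·20^(1−α) = 41.7^α·10.2^(1−α).
Rearrange to (26.8/41.7)^α = (10.2/20)^(1−α) and take logs: α·-0.442099 = (1−α)·-0.673345.
So α/(1−α) = (-0.673345)/(-0.442099) = 1.523064, and α = 1.523064/2.523064 ≈ 0.604.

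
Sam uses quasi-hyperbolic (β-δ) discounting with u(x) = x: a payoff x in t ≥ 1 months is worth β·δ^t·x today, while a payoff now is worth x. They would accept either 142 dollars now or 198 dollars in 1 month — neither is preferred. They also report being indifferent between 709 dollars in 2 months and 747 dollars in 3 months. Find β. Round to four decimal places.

The second indifference involves only future payoffs, so β cancels: β·δ^2·709 = β·δ^3·747, giving δ = 709/747 = 0.94913.
Now use the now-vs-future pair: 142 = β·δ·198 gives β = 142/(0.94913·198) ≈ 0.7556.

β ≈ 0.7556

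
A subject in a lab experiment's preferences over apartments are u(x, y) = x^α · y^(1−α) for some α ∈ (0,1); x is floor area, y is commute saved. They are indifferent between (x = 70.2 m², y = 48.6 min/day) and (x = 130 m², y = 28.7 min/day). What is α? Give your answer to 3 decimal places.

α ≈ 0.461

Indifference: 70.2^α · 48.6^(1−α) = 130^α · 28.7^(1−α).
Taking logs: α·ln 70.2 + (1−α)·ln 48.6 = α·ln 130 + (1−α)·ln 28.7, i.e. α·-0.616186 = (1−α)·-0.526726.
With A = -0.616186 and B = -0.526726: α·A = (1−α)·B, so α = B/(A+B) = -0.526726/-1.142912 ≈ 0.461.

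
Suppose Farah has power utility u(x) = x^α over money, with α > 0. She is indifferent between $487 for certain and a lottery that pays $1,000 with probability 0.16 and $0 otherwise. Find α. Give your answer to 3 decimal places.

α ≈ 2.547

The lottery's expected utility is 0.16·u(1000) + 0.84·u(0) = 0.16·1000^α (since u(0) = 0 for α > 0).
Setting u(487) equal to that: 487^α = 0.16·1000^α ⇒ (487/1000)^α = 0.16.
Take logs: α = ln 0.16 / ln(487/1000) ≈ 2.54705.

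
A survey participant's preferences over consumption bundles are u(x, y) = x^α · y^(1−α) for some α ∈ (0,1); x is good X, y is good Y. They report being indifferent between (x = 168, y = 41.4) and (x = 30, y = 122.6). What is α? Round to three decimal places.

α ≈ 0.387

Set the two utilities equal: 168^α·41.4^(1−α) = 30^α·122.6^(1−α).
Rearrange to (168/30)^α = (122.6/41.4)^(1−α) and take logs: α·1.722767 = (1−α)·1.085646.
With A = 1.722767 and B = 1.085646: α·A = (1−α)·B, so α = B/(A+B) = 1.085646/2.808413 ≈ 0.387.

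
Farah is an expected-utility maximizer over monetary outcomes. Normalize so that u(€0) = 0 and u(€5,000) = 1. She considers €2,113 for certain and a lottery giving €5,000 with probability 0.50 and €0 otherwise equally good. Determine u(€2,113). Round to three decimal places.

By the standard-gamble method, u(€2,113) is just the indifference probability on the best outcome: 0.50.

0.500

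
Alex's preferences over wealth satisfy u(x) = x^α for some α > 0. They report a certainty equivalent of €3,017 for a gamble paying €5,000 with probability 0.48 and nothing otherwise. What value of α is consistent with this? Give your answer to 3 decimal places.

The lottery's expected utility is 0.48·u(5000) + 0.52·u(0) = 0.48·5000^α (since u(0) = 0 for α > 0).
Indifference: 3017^α = 0.48·5000^α, so (3017/5000)^α = 0.48.
Take logs: α = ln 0.48 / ln(3017/5000) ≈ 1.45290.

α ≈ 1.453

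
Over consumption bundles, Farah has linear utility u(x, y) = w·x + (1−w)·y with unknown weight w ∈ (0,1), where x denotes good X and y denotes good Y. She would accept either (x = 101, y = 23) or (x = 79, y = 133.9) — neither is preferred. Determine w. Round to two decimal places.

Equating utilities: w·101 + (1−w)·23 = w·79 + (1−w)·133.9.
Collecting terms: w·22 = (1−w)·110.9.
So w/(1−w) = 110.9/22 = 5.0409, giving w = 110.9/(22+110.9) = 0.83.

w = 0.83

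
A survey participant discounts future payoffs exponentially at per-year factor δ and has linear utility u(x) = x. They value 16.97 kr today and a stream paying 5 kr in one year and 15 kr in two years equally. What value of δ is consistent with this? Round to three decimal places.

Present value of the stream is 5·δ + 15·δ². Indifference gives 5δ + 15δ² = 16.97.
Rearranged: 15δ² + 5δ − 16.97 = 0.
The positive root is δ = [−5 + √(5² + 4·15·16.97)] / (2·15) = (−5 + 32.299)/30 ≈ 0.910.

δ ≈ 0.910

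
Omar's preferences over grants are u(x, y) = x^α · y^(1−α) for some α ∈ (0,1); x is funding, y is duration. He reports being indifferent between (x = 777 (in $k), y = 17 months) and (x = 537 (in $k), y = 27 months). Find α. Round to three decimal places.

Set the two utilities equal: 777^α·17^(1−α) = 537^α·27^(1−α).
Rearrange to (777/537)^α = (27/17)^(1−α) and take logs: α·0.369442 = (1−α)·0.462624.
With A = 0.369442 and B = 0.462624: α·A = (1−α)·B, so α = B/(A+B) = 0.462624/0.832066 ≈ 0.556.

α ≈ 0.556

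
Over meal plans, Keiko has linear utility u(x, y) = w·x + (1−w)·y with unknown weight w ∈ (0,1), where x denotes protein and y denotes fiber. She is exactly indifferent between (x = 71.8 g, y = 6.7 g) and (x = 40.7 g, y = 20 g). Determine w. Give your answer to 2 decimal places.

Equating utilities: w·71.8 + (1−w)·6.7 = w·40.7 + (1−w)·20.
w·(71.8−40.7) = (1−w)·(20−6.7), i.e. w·31.1 = (1−w)·13.3.
So w/(1−w) = 13.3/31.1 = 0.4277, giving w = 13.3/(31.1+13.3) = 0.30.

w = 0.30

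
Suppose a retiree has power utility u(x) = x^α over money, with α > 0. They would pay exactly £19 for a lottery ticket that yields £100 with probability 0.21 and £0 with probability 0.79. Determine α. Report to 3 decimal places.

The lottery's expected utility is 0.21·u(100) + 0.79·u(0) = 0.21·100^α (since u(0) = 0 for α > 0).
Setting u(19) equal to that: 19^α = 0.21·100^α ⇒ (19/100)^α = 0.21.
Take logs: α = ln 0.21 / ln(19/100) ≈ 0.93974.

α ≈ 0.940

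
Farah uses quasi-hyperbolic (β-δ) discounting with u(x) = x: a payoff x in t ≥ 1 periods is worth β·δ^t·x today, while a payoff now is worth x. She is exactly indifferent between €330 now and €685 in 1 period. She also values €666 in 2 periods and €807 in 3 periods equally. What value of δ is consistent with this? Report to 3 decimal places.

Both payoffs in the second observation are in the future, so β drops out: δ^2·666 = δ^3·807 ⇒ δ = 666/807 = 0.82528.

δ ≈ 0.825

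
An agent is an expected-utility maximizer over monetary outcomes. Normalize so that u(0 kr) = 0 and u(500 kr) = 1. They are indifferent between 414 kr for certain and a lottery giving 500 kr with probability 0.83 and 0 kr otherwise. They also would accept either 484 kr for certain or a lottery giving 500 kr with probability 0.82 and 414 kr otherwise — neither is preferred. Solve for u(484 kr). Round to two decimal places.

0.97

From the first indifference, u(414 kr) = 0.83·u(500 kr) + 0.17·u(0 kr) = 0.83·1 + 0.17·0 = 0.83.
Chaining: u(484 kr) = 0.82·1.00 + 0.18·0.83 = 0.9694.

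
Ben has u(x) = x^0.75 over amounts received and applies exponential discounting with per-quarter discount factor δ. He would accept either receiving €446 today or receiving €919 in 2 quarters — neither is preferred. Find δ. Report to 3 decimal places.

The payoff in 2 quarters is discounted by δ^2, so u(446) = δ^2·u(919) and δ^2 = u(446)/u(919).
Since u(x) = x^0.75, δ^2 = (446/919)^0.75 = 0.48531^0.75 = 0.58145.
Hence δ = (0.58145)^(1/2) = 0.76253.

δ ≈ 0.763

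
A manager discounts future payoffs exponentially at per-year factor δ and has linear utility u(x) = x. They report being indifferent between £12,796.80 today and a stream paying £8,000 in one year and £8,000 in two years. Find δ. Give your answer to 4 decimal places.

δ ≈ 0.8600

The stream is worth 8000δ + 8000δ² today, so 8000δ + 8000δ² = 12796.80.
Rearranged: 8000δ² + 8000δ − 12796.80 = 0.
The positive root is δ = [−8000 + √(8000² + 4·8000·12796.80)] / (2·8000) = (−8000 + 21760.000)/16000 ≈ 0.8600.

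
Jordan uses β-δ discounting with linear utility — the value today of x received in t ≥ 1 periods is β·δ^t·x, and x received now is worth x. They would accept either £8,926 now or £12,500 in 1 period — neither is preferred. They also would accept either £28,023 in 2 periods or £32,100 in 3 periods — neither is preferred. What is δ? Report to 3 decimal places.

Both payoffs in the second observation are in the future, so β drops out: δ^2·28023 = δ^3·32100 ⇒ δ = 28023/32100 = 0.87299.

δ ≈ 0.873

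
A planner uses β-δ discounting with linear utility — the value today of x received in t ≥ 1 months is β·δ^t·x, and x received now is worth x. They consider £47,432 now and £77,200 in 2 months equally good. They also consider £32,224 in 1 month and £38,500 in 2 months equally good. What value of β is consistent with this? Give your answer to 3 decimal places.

From the later pair, β·δ^1·32224 = β·δ^2·38500; dividing through, δ = 32224/38500 = 0.83699.
Now use the now-vs-future pair: 47432 = β·δ^2·77200 gives β = 47432/(0.70055·77200) ≈ 0.877.

β ≈ 0.877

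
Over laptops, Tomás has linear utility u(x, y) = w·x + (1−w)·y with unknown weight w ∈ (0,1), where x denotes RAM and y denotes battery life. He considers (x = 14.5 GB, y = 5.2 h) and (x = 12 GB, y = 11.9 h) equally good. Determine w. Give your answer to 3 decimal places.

u(14.5,5.2) = u(12,11.9) means w·14.5 + (1−w)·5.2 = w·12 + (1−w)·11.9.
w·(14.5−12) = (1−w)·(11.9−5.2), i.e. w·2.5 = (1−w)·6.7.
The marginal rate of substitution is 6.7/2.5, so w = 6.7/(2.5+6.7) = 0.728.

w = 0.728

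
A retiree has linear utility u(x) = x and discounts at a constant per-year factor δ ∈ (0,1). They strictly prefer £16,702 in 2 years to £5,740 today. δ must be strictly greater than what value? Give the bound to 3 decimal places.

The preference means 5740 < δ^2·16702.
So δ^2 > 5740/16702 = 0.34367; taking the square root of both positive sides preserves the inequality.
δ > 0.34367^(1/2) = 0.586.

δ > 0.586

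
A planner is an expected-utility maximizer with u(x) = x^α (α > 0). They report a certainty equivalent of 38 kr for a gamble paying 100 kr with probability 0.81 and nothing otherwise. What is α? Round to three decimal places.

α ≈ 0.218

The lottery's expected utility is 0.81·u(100) + 0.19·u(0) = 0.81·100^α (since u(0) = 0 for α > 0).
Indifference: 38^α = 0.81·100^α, so (38/100)^α = 0.81.
α = ln(0.81) / ln(38/100) = -0.210721/-0.967584 ≈ 0.218.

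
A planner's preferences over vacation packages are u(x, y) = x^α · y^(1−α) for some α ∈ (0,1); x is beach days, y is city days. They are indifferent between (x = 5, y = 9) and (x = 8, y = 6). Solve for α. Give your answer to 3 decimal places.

α ≈ 0.463

Indifference: 5^α · 9^(1−α) = 8^α · 6^(1−α).
Taking logs: α·ln 5 + (1−α)·ln 9 = α·ln 8 + (1−α)·ln 6, i.e. α·-0.470004 = (1−α)·-0.405465.
With A = -0.470004 and B = -0.405465: α·A = (1−α)·B, so α = B/(A+B) = -0.405465/-0.875469 ≈ 0.463.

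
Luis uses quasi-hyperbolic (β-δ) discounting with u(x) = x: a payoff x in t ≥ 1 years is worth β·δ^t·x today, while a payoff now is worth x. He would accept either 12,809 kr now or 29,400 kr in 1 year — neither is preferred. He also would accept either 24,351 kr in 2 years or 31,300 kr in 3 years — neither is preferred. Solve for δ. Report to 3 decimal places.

δ ≈ 0.778

The second indifference involves only future payoffs, so β cancels: β·δ^2·24351 = β·δ^3·31300, giving δ = 24351/31300 = 0.77799.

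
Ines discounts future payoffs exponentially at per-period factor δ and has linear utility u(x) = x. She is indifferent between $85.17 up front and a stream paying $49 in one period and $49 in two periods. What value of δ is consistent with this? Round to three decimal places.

δ ≈ 0.910

The stream is worth 49δ + 49δ² today, so 49δ + 49δ² = 85.17.
So 49δ² + 49δ − 85.17 = 0.
By the quadratic formula (taking the positive root), δ = (−49 + √19094.32) / 98 ≈ 0.910.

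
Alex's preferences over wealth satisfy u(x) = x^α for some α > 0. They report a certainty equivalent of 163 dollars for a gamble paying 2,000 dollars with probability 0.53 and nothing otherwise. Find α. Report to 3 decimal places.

α ≈ 0.253

The lottery's expected utility is 0.53·u(2000) + 0.47·u(0) = 0.53·2000^α (since u(0) = 0 for α > 0).
Indifference: 163^α = 0.53·2000^α, so (163/2000)^α = 0.53.
α = ln(0.53) / ln(163/2000) = -0.634878/-2.507152 ≈ 0.253.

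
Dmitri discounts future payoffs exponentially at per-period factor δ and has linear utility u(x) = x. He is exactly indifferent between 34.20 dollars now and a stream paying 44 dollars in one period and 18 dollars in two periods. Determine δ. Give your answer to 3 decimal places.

Equating present values: 34.20 = 44δ + 18δ².
So 18δ² + 44δ − 34.20 = 0.
δ = (−44 + √(44² + 4·18·34.20)) / (2·18) = (−44 + √4398.40) / 36 ≈ 0.620.

δ ≈ 0.620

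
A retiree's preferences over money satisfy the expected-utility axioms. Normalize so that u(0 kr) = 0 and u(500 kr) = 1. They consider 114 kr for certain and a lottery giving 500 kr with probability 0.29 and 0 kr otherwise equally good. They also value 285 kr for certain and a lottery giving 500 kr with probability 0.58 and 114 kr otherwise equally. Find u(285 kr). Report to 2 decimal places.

First, u(114 kr) = 0.29·u(500 kr) + 0.71·u(0 kr) = 0.29.
The second indifference gives u(285 kr) = 0.58·u(500 kr) + 0.42·u(114 kr) = 0.58·1.00 + 0.42·0.29 = 0.7018.

0.70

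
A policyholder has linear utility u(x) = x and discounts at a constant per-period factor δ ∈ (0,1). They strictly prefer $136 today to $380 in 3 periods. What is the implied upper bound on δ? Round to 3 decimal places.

The preference means 136 > δ^3·380.
So δ^3 < 136/380 = 0.35789; taking the cube root of both positive sides preserves the inequality.
δ < (136/380)^(1/3) ≈ 0.710.

δ < 0.710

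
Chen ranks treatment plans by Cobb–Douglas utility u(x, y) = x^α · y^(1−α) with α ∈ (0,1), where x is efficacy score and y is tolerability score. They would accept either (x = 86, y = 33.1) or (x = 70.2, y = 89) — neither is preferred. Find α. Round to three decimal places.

α ≈ 0.830

The Cobb–Douglas utilities coincide, so 86^α·33.1^(1−α) = 70.2^α·89^(1−α).
Taking logs: α·ln 86 + (1−α)·ln 33.1 = α·ln 70.2 + (1−α)·ln 89, i.e. α·0.202999 = (1−α)·0.989103.
So α/(1−α) = (0.989103)/(0.202999) = 4.872453, and α = 4.872453/5.872453 ≈ 0.830.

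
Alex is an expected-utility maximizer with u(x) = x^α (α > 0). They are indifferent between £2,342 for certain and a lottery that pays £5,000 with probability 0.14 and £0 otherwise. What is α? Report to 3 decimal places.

Since u(0) = 0, the lottery's EU is 0.14·5000^α.
Equating: 2342^α = 0.14·5000^α, i.e. 0.4684^α = 0.14.
α = ln(0.14) / ln(2342/5000) = -1.966113/-0.758433 ≈ 2.592.

α ≈ 2.592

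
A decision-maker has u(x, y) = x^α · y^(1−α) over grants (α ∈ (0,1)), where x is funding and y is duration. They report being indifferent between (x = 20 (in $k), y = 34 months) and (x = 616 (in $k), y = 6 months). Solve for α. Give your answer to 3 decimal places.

α ≈ 0.336

Set the two utilities equal: 20^α·34^(1−α) = 616^α·6^(1−α).
Taking logs: α·ln 20 + (1−α)·ln 34 = α·ln 616 + (1−α)·ln 6, i.e. α·-3.427515 = (1−α)·-1.734601.
Thus α·(-5.162116) = -1.734601, so α = -1.734601/-5.162116 ≈ 0.336.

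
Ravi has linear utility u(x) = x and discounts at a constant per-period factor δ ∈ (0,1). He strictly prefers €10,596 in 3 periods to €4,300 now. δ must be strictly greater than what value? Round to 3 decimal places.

Under u(x) = x this choice says 4300 < δ^3·10596.
So δ^3 > 4300/10596 = 0.40581; taking the cube root of both positive sides preserves the inequality.
δ > 0.40581^(1/3) = 0.740.

δ > 0.740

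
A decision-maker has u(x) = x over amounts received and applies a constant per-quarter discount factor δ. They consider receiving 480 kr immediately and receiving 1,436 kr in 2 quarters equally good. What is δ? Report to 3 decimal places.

δ ≈ 0.578

Indifference means u(480) = δ^2 · u(1436), so δ^2 = u(480)/u(1436).
With u(x) = x: δ^2 = 480/1436 = 0.33426.
Taking the square root: δ = 0.33426^(1/2) ≈ 0.578.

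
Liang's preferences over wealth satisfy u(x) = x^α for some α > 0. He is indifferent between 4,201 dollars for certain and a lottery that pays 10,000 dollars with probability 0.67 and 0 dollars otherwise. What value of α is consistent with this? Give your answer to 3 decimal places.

EU(lottery) = 0.67·10000^α + 0.33·0 = 0.67·10000^α.
Indifference: 4201^α = 0.67·10000^α, so (4201/10000)^α = 0.67.
Take logs: α = ln 0.67 / ln(4201/10000) ≈ 0.46177.

α ≈ 0.462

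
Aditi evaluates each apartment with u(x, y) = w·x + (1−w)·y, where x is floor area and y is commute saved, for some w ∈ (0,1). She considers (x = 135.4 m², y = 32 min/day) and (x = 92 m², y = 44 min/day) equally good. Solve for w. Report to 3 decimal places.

Equating utilities: w·135.4 + (1−w)·32 = w·92 + (1−w)·44.
Collecting terms: w·43.4 = (1−w)·12.
Hence w = 12/(43.4+12) = 12/55.4 = 0.217.

w = 0.217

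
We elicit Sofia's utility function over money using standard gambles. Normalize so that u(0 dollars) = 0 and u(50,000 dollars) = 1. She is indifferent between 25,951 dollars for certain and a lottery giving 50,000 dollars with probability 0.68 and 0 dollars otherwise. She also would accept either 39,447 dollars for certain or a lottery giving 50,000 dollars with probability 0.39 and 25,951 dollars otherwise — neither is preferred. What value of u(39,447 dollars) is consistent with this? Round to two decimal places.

First, u(25,951 dollars) = 0.68·u(50,000 dollars) + 0.32·u(0 dollars) = 0.68.
Then u(39,447 dollars) = 0.39·u(50,000 dollars) + 0.61·u(25,951 dollars) = 0.39·1.00 + 0.61·0.68 = 0.8048.

0.80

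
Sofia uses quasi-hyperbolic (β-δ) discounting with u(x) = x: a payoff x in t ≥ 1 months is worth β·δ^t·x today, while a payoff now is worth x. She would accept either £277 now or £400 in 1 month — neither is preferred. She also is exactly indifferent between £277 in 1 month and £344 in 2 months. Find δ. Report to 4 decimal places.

Both payoffs in the second observation are in the future, so β drops out: δ^1·277 = δ^2·344 ⇒ δ = 277/344 = 0.80523.

δ ≈ 0.8052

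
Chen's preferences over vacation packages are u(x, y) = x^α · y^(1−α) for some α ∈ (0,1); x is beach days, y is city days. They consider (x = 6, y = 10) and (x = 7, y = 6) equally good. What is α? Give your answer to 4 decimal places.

α ≈ 0.7682

Set the two utilities equal: 6^α·10^(1−α) = 7^α·6^(1−α).
(6/7)^α = (6/10)^(1−α); take logs: α·ln(6/7) = (1−α)·ln(6/10), i.e. α·-0.1541507 = (1−α)·-0.5108256.
With A = -0.1541507 and B = -0.5108256: α·A = (1−α)·B, so α = B/(A+B) = -0.5108256/-0.6649763 ≈ 0.7682.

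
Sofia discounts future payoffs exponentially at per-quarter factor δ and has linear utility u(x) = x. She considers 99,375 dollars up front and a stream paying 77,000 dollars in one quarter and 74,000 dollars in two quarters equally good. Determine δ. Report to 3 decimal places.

Equating present values: 99375 = 77000δ + 74000δ².
That is, 74000δ² + 77000δ − 99375 = 0, a quadratic in δ.
The positive root is δ = [−77000 + √(77000² + 4·74000·99375)] / (2·74000) = (−77000 + 188000.000)/148000 ≈ 0.750.

δ ≈ 0.750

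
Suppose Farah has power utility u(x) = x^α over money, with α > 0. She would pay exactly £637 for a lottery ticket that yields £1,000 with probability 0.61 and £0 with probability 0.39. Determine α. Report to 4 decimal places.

The lottery's expected utility is 0.61·u(1000) + 0.39·u(0) = 0.61·1000^α (since u(0) = 0 for α > 0).
Setting u(637) equal to that: 637^α = 0.61·1000^α ⇒ (637/1000)^α = 0.61.
Taking logs: α·ln(637/1000) = ln(0.61), so α = -0.4942963 / -0.4509856 ≈ 1.0960.

α ≈ 1.0960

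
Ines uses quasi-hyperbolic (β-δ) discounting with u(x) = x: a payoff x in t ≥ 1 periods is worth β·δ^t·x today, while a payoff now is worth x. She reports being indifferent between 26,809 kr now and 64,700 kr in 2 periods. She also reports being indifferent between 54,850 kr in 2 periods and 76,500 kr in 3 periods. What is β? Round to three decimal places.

β ≈ 0.806

The second indifference involves only future payoffs, so β cancels: β·δ^2·54850 = β·δ^3·76500, giving δ = 54850/76500 = 0.71699.
Substituting δ into 26809 = β·δ^2·64700: β = 26809/(33260.952) ≈ 0.806.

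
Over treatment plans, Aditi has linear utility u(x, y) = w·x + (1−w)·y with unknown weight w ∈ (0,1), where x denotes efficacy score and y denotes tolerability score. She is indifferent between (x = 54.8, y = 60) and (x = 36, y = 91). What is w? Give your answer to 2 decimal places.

u(54.8,60) = u(36,91) means w·54.8 + (1−w)·60 = w·36 + (1−w)·91.
w·(54.8−36) = (1−w)·(91−60), i.e. w·18.8 = (1−w)·31.
The marginal rate of substitution is 31/18.8, so w = 31/(18.8+31) = 0.62.

w = 0.62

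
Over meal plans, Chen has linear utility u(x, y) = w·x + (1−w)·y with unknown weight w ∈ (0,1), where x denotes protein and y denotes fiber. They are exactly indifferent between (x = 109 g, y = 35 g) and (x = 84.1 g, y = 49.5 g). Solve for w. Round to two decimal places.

w = 0.37

Indifference: w·109 + (1−w)·35 = w·84.1 + (1−w)·49.5.
Rearranging, 24.9·w − 14.5·(1−w) = 0.
So w/(1−w) = 14.5/24.9 = 0.5823, giving w = 14.5/(24.9+14.5) = 0.37.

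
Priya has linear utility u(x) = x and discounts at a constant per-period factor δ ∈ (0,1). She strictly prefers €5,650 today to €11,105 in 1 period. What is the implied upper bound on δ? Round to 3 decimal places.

Under u(x) = x this choice says 5650 > δ·11105.
So δ < 5650/11105 = 0.50878.

δ < 0.509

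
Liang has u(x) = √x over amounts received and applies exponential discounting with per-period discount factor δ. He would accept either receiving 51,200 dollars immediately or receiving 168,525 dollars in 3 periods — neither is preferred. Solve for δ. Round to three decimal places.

δ ≈ 0.820

The payoff in 3 periods is discounted by δ^3, so u(51200) = δ^3·u(168525) and δ^3 = u(51200)/u(168525).
With u(x) = √x: δ^3 = √51200/√168525 = √(51200/168525) = 0.55119.
Taking the cube root: δ = 0.55119^(1/3) ≈ 0.820.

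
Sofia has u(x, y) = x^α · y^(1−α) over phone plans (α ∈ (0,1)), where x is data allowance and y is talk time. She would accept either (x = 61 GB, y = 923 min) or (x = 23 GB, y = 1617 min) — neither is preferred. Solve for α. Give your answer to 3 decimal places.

The Cobb–Douglas utilities coincide, so 61^α·923^(1−α) = 23^α·1617^(1−α).
Taking logs: α·ln 61 + (1−α)·ln 923 = α·ln 23 + (1−α)·ln 1617, i.e. α·0.975380 = (1−α)·0.560699.
With A = 0.975380 and B = 0.560699: α·A = (1−α)·B, so α = B/(A+B) = 0.560699/1.536079 ≈ 0.365.

α ≈ 0.365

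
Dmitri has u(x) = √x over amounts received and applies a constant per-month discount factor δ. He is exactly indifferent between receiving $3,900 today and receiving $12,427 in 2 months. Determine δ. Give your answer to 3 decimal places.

Indifference means u(3900) = δ^2 · u(12427), so δ^2 = u(3900)/u(12427).
With u(x) = √x: δ^2 = √3900/√12427 = √(3900/12427) = 0.56021.
Taking the square root: δ = 0.56021^(1/2) ≈ 0.748.

δ ≈ 0.748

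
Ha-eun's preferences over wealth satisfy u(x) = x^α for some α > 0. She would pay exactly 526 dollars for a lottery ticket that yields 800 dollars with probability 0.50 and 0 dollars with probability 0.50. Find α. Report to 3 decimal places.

α ≈ 1.653

Since u(0) = 0, the lottery's EU is 0.50·800^α.
Equating: 526^α = 0.50·800^α, i.e. 0.6575^α = 0.50.
Taking logs: α·ln(526/800) = ln(0.50), so α = -0.693147 / -0.419311 ≈ 1.653.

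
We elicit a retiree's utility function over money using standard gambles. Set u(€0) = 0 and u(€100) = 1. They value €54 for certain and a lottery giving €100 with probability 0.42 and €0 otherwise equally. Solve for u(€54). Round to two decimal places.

The indifference gives u(€54) = 0.42·u(€100) + 0.58·u(€0) = 0.42·1 + 0.58·0 = 0.42.

0.42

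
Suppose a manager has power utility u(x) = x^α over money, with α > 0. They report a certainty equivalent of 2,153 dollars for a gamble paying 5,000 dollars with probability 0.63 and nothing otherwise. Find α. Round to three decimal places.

α ≈ 0.548

EU(lottery) = 0.63·5000^α + 0.37·0 = 0.63·5000^α.
Setting u(2153) equal to that: 2153^α = 0.63·5000^α ⇒ (2153/5000)^α = 0.63.
Taking logs: α·ln(2153/5000) = ln(0.63), so α = -0.462035 / -0.842576 ≈ 0.548.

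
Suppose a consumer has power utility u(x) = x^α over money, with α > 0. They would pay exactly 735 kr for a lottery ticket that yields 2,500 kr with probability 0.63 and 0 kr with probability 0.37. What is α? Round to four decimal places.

α ≈ 0.3774

EU(lottery) = 0.63·2500^α + 0.37·0 = 0.63·2500^α.
Indifference: 735^α = 0.63·2500^α, so (735/2500)^α = 0.63.
Take logs: α = ln 0.63 / ln(735/2500) ≈ 0.377426.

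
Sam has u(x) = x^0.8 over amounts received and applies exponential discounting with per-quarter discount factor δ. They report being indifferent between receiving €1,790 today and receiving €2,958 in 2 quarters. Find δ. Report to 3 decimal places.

δ ≈ 0.818

Equating discounted utilities: u(1790) = δ^2·u(2958) ⇒ δ^2 = u(1790)/u(2958).
With u(x) = x^0.8: δ^2 = 1790^0.8/2958^0.8 = (1790/2958)^0.8 = 0.66909.
So δ = 0.66909^(1/2) ≈ 0.818.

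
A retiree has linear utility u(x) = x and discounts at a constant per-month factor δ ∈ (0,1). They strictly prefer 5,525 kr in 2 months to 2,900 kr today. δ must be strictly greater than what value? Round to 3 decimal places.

δ > 0.724

Under u(x) = x this choice says 2900 < δ^2·5525.
Hence δ^2 > 2900/5525 = 0.52489, and x ↦ x^(1/2) is increasing on (0,∞).
δ > (2900/5525)^(1/2) ≈ 0.724.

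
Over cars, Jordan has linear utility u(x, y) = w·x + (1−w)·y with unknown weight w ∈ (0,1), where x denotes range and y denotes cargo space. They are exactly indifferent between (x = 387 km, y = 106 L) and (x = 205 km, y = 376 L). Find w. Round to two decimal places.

Indifference: w·387 + (1−w)·106 = w·205 + (1−w)·376.
Rearranging, 182·w − 270·(1−w) = 0.
Hence w = 270/(182+270) = 270/452 = 0.60.

w = 0.60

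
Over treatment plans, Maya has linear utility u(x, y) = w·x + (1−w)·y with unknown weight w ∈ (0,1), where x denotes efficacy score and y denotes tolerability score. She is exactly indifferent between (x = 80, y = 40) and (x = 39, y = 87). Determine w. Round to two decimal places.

w = 0.53

Indifference: w·80 + (1−w)·40 = w·39 + (1−w)·87.
w·(80−39) = (1−w)·(87−40), i.e. w·41 = (1−w)·47.
Hence w = 47/(41+47) = 47/88 = 0.53.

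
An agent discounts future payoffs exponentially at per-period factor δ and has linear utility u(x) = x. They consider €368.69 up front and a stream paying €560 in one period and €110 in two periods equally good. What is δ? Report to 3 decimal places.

The stream is worth 560δ + 110δ² today, so 560δ + 110δ² = 368.69.
That is, 110δ² + 560δ − 368.69 = 0, a quadratic in δ.
δ = (−560 + √(560² + 4·110·368.69)) / (2·110) = (−560 + √475823.60) / 220 ≈ 0.590.

δ ≈ 0.590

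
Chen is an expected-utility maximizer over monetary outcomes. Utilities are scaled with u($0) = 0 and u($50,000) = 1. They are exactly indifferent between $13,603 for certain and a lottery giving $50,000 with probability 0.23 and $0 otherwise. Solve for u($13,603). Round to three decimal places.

The indifference gives u($13,603) = 0.23·u($50,000) + 0.77·u($0) = 0.23·1 + 0.77·0 = 0.23.

0.230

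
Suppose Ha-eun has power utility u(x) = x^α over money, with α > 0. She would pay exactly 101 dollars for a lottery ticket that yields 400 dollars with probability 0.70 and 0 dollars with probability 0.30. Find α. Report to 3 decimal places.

EU(lottery) = 0.70·400^α + 0.30·0 = 0.70·400^α.
Setting u(101) equal to that: 101^α = 0.70·400^α ⇒ (101/400)^α = 0.70.
α = ln(0.70) / ln(101/400) = -0.356675/-1.376344 ≈ 0.259.

α ≈ 0.259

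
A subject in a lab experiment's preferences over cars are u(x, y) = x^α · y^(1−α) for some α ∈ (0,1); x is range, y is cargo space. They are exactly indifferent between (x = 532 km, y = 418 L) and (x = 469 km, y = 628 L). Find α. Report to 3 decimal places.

Indifference: 532^α · 418^(1−α) = 469^α · 628^(1−α).
(532/469)^α = (628/418)^(1−α); take logs: α·ln(532/469) = (1−α)·ln(628/418), i.e. α·0.126041 = (1−α)·0.407059.
So α/(1−α) = (0.407059)/(0.126041) = 3.229576, and α = 3.229576/4.229576 ≈ 0.764.

α ≈ 0.764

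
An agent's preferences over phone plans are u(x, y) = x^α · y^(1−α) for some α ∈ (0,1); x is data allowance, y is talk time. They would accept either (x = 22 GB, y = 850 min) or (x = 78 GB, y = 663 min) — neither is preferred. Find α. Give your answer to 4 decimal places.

Set the two utilities equal: 22^α·850^(1−α) = 78^α·663^(1−α).
(22/78)^α = (663/850)^(1−α); take logs: α·ln(22/78) = (1−α)·ln(663/850), i.e. α·-1.2656664 = (1−α)·-0.2484614.
So α/(1−α) = (-0.2484614)/(-1.2656664) = 0.1963088, and α = 0.1963088/1.1963088 ≈ 0.1641.

α ≈ 0.1641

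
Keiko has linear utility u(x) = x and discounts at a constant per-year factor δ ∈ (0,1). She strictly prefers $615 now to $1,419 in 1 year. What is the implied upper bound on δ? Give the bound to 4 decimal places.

δ < 0.4334

Comparing present values: 615 > δ·1419.
So δ < 615/1419 = 0.43340.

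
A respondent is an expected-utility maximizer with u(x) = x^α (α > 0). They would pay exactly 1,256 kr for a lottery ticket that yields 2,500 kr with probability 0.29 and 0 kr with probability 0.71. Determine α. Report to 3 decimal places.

α ≈ 1.798

Since u(0) = 0, the lottery's EU is 0.29·2500^α.
Indifference: 1256^α = 0.29·2500^α, so (1256/2500)^α = 0.29.
Take logs: α = ln 0.29 / ln(1256/2500) ≈ 1.79830.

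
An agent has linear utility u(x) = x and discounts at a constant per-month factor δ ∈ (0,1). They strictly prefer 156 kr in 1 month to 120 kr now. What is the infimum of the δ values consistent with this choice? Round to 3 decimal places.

δ > 0.769

The preference means 120 < δ·156.
Dividing through by 156 gives δ > 0.76923.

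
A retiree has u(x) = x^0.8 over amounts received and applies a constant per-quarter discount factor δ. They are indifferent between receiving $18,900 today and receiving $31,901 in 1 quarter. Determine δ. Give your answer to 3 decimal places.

δ ≈ 0.658

The payoff in 1 quarter is discounted by δ, so u(18900) = δ·u(31901) and δ = u(18900)/u(31901).
With u(x) = x^0.8: δ = 18900^0.8/31901^0.8 = (18900/31901)^0.8 = 0.65785.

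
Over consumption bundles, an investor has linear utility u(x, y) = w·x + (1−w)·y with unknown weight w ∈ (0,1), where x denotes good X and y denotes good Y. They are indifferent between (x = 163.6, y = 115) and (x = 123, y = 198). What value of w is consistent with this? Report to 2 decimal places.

w = 0.67

Equating utilities: w·163.6 + (1−w)·115 = w·123 + (1−w)·198.
Collecting terms: w·40.6 = (1−w)·83.
The marginal rate of substitution is 83/40.6, so w = 83/(40.6+83) = 0.67.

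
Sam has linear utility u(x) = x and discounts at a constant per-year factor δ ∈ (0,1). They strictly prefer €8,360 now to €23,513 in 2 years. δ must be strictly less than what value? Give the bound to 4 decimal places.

δ < 0.5963

Under u(x) = x this choice says 8360 > δ^2·23513.
Hence δ^2 < 8360/23513 = 0.35555, and x ↦ x^(1/2) is increasing on (0,∞).
δ < (8360/23513)^(1/2) ≈ 0.5963.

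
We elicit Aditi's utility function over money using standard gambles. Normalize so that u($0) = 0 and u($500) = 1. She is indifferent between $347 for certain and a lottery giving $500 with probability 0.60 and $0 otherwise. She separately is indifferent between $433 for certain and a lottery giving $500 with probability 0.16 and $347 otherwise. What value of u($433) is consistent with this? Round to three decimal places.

0.664

First, u($347) = 0.60·u($500) + 0.40·u($0) = 0.60.
The second indifference gives u($433) = 0.16·u($500) + 0.84·u($347) = 0.16·1.00 + 0.84·0.60 = 0.6640.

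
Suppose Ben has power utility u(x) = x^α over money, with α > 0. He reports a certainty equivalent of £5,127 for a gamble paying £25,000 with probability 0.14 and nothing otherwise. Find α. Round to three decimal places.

Since u(0) = 0, the lottery's EU is 0.14·25000^α.
Equating: 5127^α = 0.14·25000^α, i.e. 0.2051^α = 0.14.
Take logs: α = ln 0.14 / ln(5127/25000) ≈ 1.24095.

α ≈ 1.241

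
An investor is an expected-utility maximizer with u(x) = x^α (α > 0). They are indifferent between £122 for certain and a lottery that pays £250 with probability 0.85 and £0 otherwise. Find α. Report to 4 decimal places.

Since u(0) = 0, the lottery's EU is 0.85·250^α.
Setting u(122) equal to that: 122^α = 0.85·250^α ⇒ (122/250)^α = 0.85.
Take logs: α = ln 0.85 / ln(122/250) ≈ 0.226526.

α ≈ 0.2265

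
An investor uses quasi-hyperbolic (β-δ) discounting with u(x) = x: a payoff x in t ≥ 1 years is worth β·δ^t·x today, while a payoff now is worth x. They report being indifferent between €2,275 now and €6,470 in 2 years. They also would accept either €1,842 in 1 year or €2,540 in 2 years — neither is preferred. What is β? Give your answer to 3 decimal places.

The second indifference involves only future payoffs, so β cancels: β·δ^1·1842 = β·δ^2·2540, giving δ = 1842/2540 = 0.72520.
The first indifference: 2275 = β·δ^2·6470, so β = 2275/(δ^2·6470) = 2275/(0.52591·6470) ≈ 0.669.

β ≈ 0.669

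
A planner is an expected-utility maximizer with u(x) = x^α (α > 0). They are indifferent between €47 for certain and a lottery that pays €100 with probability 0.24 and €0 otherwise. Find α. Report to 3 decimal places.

α ≈ 1.890

Since u(0) = 0, the lottery's EU is 0.24·100^α.
Setting u(47) equal to that: 47^α = 0.24·100^α ⇒ (47/100)^α = 0.24.
α = ln(0.24) / ln(47/100) = -1.427116/-0.755023 ≈ 1.890.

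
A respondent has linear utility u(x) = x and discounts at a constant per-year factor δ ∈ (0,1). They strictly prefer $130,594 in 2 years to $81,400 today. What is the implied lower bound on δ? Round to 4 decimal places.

The preference means 81400 < δ^2·130594.
So δ^2 > 81400/130594 = 0.62331; taking the square root of both positive sides preserves the inequality.
δ > 0.62331^(1/2) = 0.7895.

δ > 0.7895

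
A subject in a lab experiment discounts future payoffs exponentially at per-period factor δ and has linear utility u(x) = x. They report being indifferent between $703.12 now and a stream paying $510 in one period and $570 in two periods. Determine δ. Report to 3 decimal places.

Equating present values: 703.12 = 510δ + 570δ².
That is, 570δ² + 510δ − 703.12 = 0, a quadratic in δ.
δ = (−510 + √(510² + 4·570·703.12)) / (2·570) = (−510 + √1863213.60) / 1140 ≈ 0.750.

δ ≈ 0.750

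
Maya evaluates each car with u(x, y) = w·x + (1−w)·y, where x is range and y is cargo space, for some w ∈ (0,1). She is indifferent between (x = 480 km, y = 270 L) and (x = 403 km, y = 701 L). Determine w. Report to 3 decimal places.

w = 0.848

Indifference: w·480 + (1−w)·270 = w·403 + (1−w)·701.
Rearranging, 77·w − 431·(1−w) = 0.
So w/(1−w) = 431/77 = 5.5974, giving w = 431/(77+431) = 0.848.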